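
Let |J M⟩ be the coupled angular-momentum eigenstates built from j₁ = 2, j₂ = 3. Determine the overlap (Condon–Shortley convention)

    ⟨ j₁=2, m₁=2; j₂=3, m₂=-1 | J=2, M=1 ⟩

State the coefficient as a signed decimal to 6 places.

j₁+j₂−J=3  J+j₁−j₂=1  J−j₁+j₂=3  j₁+j₂+J+1=8
(j₁±m₁, j₂±m₂, J±M) = (4,0,2,4,3,1)
P² = 216/7
sum k=0..0:
  [0] +1/12 = 1/12
S = 1/12
C² = P²·S² = 3/14 ; C = +0.462910

+√(3/14) = +0.462910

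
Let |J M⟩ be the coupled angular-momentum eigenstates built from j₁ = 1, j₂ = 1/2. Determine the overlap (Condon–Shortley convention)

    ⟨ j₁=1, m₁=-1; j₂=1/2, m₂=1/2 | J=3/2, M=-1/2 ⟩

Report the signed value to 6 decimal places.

√[4·0!2!1!/4! · 0!2!1!0!1!2!] = √(4/3)
  +(−1)^0/∏(0,0,2,1,0,0)! = 1/2  (running 1/2)
⟨..|..⟩ = √(4/3)·(1/2) = +0.577350

+0.577350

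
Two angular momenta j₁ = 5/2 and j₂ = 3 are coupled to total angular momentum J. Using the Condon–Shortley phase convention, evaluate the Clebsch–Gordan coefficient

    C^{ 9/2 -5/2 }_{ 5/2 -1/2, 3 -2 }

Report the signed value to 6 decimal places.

+0.497468

j₁+j₂−J=1  J+j₁−j₂=4  J−j₁+j₂=5  j₁+j₂+J+1=11
(j₁±m₁, j₂±m₂, J±M) = (2,3,1,5,2,7)
P² = 115200/11
sum k=0..1:
  [0] +1/144 = 1/144
  [1] −1/480 = -1/480
S = 7/1440
C² = P²·S² = 49/198 ; C = +0.497468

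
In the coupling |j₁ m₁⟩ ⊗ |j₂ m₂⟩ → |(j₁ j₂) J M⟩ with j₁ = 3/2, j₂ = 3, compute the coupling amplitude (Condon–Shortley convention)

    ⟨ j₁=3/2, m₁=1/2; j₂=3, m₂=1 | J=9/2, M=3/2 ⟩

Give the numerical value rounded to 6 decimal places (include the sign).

+√(15/28) = +0.731925

triangle: 0!·3!·6!/10! = 4320/3628800
(j±m)!: 2!·1!·4!·2!·6!·3! = 414720
prefactor² = (2J+1)·Δ·N² = 34560/7
  k=0: +1/(0!·0!·1!·4!·2!·2!) = 1/96
Σ = 1/96  ⇒  CG² = 34560/7·1/96² = 15/28
CG = +√(15/28) = +0.731925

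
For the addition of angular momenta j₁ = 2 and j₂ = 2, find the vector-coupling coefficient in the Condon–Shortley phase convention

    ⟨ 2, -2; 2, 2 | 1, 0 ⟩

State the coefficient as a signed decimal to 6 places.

√[3·3!1!1!/6! · 0!4!4!0!1!1!] = √(72/5)
  +(−1)^3/∏(3,0,1,1,0,0)! = -1/6  (running -1/6)
⟨..|..⟩ = √(72/5)·(-1/6) = -0.632456

-0.632456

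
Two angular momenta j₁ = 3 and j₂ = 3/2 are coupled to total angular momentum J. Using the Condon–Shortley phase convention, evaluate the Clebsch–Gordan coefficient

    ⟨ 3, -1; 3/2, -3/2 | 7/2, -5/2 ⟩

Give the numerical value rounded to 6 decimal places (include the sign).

triangle: 1!×5!×2!/9! = 240/362880
(j±m)!: 2!×4!×0!×3!×1!×6! = 207360
prefactor² = (2J+1)×Δ×N² = 7680/7
  k=0: +1/(0!×1!×4!×0!×1!×2!) = 1/48
Σ = 1/48  ⇒  CG² = 7680/7×1/48² = 10/21
CG = +√(10/21) = +0.690066

+√(10/21) ≈ +0.690066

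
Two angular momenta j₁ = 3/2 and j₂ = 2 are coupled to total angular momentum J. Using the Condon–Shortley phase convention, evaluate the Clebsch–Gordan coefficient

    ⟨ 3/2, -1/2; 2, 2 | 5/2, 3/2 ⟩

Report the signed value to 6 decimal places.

j₁+j₂−J=1  J+j₁−j₂=2  J−j₁+j₂=3  j₁+j₂+J+1=7
(j₁±m₁, j₂±m₂, J±M) = (1,2,4,0,4,1)
P² = 576/35
sum k=1..1:
  [1] −1/6 = -1/6
S = -1/6
C² = P²·S² = 16/35 ; C = -0.676123

-0.676123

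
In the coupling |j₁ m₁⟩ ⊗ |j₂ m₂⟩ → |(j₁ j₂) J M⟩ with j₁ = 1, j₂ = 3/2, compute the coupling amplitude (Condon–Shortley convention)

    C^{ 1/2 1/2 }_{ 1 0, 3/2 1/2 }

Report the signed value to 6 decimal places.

−√(1/3) ≈ -0.577350

√[2·2!0!1!/4! · 1!1!2!1!1!0!] = √(1/3)
  +(−1)^1/∏(1,1,0,1,0,0)! = -1  (running -1)
⟨..|..⟩ = √(1/3)·(-1) = -0.577350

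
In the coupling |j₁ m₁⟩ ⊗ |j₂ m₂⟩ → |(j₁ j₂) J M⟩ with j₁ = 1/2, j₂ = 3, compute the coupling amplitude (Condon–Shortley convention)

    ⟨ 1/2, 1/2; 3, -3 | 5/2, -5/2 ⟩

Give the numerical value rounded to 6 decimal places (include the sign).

triangle: 1!*0!*5!/7! = 120/5040
(j±m)!: 1!*0!*0!*6!*0!*5! = 86400
prefactor² = (2J+1)*Δ*N² = 86400/7
  k=0: +1/(0!*1!*0!*0!*0!*5!) = 1/120
Σ = 1/120  ⇒  CG² = 86400/7*1/120² = 6/7
CG = +√(6/7) = +0.925820

+√(6/7) = +0.925820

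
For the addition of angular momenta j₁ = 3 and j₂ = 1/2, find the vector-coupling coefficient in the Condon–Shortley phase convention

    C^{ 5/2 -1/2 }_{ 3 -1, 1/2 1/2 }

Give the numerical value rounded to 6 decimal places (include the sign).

√[6·1!5!0!/7! · 2!4!1!0!2!3!] = √(576/7)
  +(−1)^1/∏(1,0,3,0,2,0)! = -1/12  (running -1/12)
⟨..|..⟩ = √(576/7)·(-1/12) = -0.755929

-0.755929  (= −√(4/7))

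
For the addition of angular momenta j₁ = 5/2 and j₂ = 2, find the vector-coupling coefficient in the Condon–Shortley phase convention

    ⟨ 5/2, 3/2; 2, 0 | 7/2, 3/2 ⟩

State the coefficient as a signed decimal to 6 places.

+0.534522

j₁+j₂−J=1  J+j₁−j₂=4  J−j₁+j₂=3  j₁+j₂+J+1=9
(j₁±m₁, j₂±m₂, J±M) = (4,1,2,2,5,2)
P² = 512/7
sum k=0..1:
  [0] +1/12 = 1/12
  [1] −1/48 = -1/48
S = 1/16
C² = P²·S² = 2/7 ; C = +0.534522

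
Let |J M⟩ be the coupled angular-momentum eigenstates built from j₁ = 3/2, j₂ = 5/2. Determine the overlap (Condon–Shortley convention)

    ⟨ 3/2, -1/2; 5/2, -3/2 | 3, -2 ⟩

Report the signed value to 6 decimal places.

+0.288675

√[7·1!2!4!/8! · 1!2!1!4!1!5!] = √(48)
  +(−1)^0/∏(0,1,2,1,0,3)! = 1/12  (running 1/12)
  +(−1)^1/∏(1,0,1,0,1,4)! = -1/24  (running 1/24)
⟨..|..⟩ = √(48)·(1/24) = +0.288675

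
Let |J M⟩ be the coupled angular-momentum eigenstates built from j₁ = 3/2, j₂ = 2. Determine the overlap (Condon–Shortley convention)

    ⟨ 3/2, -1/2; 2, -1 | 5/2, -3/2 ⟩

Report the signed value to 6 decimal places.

+0.169031  (= +√(1/35))

j₁+j₂−J=1  J+j₁−j₂=2  J−j₁+j₂=3  j₁+j₂+J+1=7
(j₁±m₁, j₂±m₂, J±M) = (1,2,1,3,1,4)
P² = 144/35
sum k=0..1:
  [0] +1/4 = 1/4
  [1] −1/6 = -1/6
S = 1/12
C² = P²·S² = 1/35 ; C = +0.169031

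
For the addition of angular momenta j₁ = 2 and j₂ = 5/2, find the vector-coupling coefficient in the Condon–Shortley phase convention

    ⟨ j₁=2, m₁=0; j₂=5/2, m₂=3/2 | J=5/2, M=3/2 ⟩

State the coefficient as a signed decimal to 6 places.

triangle: 2!*2!*3!/8! = 24/40320
(j±m)!: 2!*2!*4!*1!*4!*1! = 2304
prefactor² = (2J+1)*Δ*N² = 288/35
  k=1: −1/(1!*1!*1!*3!*1!*0!) = -1/6
  k=2: +1/(2!*0!*0!*2!*2!*1!) = 1/8
Σ = -1/24  ⇒  CG² = 288/35*(-1/24)² = 1/70
CG = −√(1/70) = -0.119523

-0.119523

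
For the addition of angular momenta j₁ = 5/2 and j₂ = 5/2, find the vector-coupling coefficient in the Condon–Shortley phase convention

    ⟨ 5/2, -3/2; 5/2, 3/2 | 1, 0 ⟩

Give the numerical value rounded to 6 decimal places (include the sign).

triangle: 4!*1!*1!/7! = 24/5040
(j±m)!: 1!*4!*4!*1!*1!*1! = 576
prefactor² = (2J+1)*Δ*N² = 288/35
  k=3: −1/(3!*1!*1!*1!*0!*0!) = -1/6
  k=4: +1/(4!*0!*0!*0!*1!*1!) = 1/24
Σ = -1/8  ⇒  CG² = 288/35*(-1/8)² = 9/70
CG = −√(9/70) = -0.358569

−√(9/70) = -0.358569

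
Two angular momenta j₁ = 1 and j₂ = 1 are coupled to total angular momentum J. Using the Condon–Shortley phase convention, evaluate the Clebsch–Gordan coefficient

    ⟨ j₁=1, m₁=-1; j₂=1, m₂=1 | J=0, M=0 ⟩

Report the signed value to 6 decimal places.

+√(1/3) = +0.577350

triangle: 2!×0!×0!/3! = 2/6
(j±m)!: 0!×2!×2!×0!×0!×0! = 4
prefactor² = (2J+1)×Δ×N² = 4/3
  k=2: +1/(2!×0!×0!×0!×0!×0!) = 1/2
Σ = 1/2  ⇒  CG² = 4/3×1/2² = 1/3
CG = +√(1/3) = +0.577350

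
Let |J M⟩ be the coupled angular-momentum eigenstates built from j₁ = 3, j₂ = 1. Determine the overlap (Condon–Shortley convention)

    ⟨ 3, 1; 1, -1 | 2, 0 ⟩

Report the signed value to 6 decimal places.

+0.534522  (= +√(2/7))

triangle: 2!*4!*0!/7! = 48/5040
(j±m)!: 4!*2!*0!*2!*2!*2! = 384
prefactor² = (2J+1)*Δ*N² = 128/7
  k=0: +1/(0!*2!*2!*0!*2!*0!) = 1/8
Σ = 1/8  ⇒  CG² = 128/7*1/8² = 2/7
CG = +√(2/7) = +0.534522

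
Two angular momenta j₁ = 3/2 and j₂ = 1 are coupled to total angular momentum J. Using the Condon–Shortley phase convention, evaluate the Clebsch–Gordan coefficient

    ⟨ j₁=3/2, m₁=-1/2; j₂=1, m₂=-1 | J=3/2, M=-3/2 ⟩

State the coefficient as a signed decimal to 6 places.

+0.632456

triangle: 1!·2!·1!/5! = 2/120
(j±m)!: 1!·2!·0!·2!·0!·3! = 24
prefactor² = (2J+1)·Δ·N² = 8/5
  k=0: +1/(0!·1!·2!·0!·0!·1!) = 1/2
Σ = 1/2  ⇒  CG² = 8/5·1/2² = 2/5
CG = +√(2/5) = +0.632456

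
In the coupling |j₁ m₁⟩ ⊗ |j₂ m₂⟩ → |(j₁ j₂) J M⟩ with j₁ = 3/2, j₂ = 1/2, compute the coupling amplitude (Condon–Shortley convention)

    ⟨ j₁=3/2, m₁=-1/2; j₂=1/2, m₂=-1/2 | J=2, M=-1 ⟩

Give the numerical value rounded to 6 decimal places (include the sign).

+√(3/4) = +0.866025

triangle: 0!·3!·1!/5! = 6/120
(j±m)!: 1!·2!·0!·1!·1!·3! = 12
prefactor² = (2J+1)·Δ·N² = 3
  k=0: +1/(0!·0!·2!·0!·1!·1!) = 1/2
Σ = 1/2  ⇒  CG² = 3·1/2² = 3/4
CG = +√(3/4) = +0.866025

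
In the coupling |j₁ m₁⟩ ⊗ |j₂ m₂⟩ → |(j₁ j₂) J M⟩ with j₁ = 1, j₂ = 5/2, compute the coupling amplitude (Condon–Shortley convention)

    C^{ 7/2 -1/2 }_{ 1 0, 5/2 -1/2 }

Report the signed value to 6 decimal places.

j₁+j₂−J=0  J+j₁−j₂=2  J−j₁+j₂=5  j₁+j₂+J+1=8
(j₁±m₁, j₂±m₂, J±M) = (1,1,2,3,3,4)
P² = 576/7
sum k=0..0:
  [0] +1/12 = 1/12
S = 1/12
C² = P²·S² = 4/7 ; C = +0.755929

+√(4/7) = +0.755929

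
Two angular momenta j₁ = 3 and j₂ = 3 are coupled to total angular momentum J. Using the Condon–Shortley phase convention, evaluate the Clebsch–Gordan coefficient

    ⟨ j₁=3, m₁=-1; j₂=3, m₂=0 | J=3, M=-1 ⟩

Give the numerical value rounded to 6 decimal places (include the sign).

+√(1/6) = +0.408248

triangle: 3!*3!*3!/10! = 216/3628800
(j±m)!: 2!*4!*3!*3!*2!*4! = 82944
prefactor² = (2J+1)*Δ*N² = 864/25
  k=1: −1/(1!*2!*3!*2!*0!*1!) = -1/24
  k=2: +1/(2!*1!*2!*1!*1!*2!) = 1/8
  k=3: −1/(3!*0!*1!*0!*2!*3!) = -1/72
Σ = 5/72  ⇒  CG² = 864/25*5/72² = 1/6
CG = +√(1/6) = +0.408248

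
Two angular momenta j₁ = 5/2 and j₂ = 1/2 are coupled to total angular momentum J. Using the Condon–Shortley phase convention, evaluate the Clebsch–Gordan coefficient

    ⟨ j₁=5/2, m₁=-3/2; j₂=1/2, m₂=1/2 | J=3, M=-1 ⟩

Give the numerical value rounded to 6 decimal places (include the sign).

+√(1/3) = +0.577350

√[7·0!5!1!/7! · 1!4!1!0!2!4!] = √(192)
  +(−1)^0/∏(0,0,4,1,1,0)! = 1/24  (running 1/24)
⟨..|..⟩ = √(192)·(1/24) = +0.577350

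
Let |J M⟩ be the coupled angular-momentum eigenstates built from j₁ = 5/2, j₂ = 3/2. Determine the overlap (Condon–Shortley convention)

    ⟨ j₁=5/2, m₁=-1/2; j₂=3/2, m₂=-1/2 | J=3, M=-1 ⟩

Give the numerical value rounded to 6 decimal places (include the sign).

+0.129099  (= +√(1/60))

√[7·1!4!2!/8! · 2!3!1!2!2!4!] = √(48/5)
  +(−1)^0/∏(0,1,3,1,1,1)! = 1/6  (running 1/6)
  +(−1)^1/∏(1,0,2,0,2,2)! = -1/8  (running 1/24)
⟨..|..⟩ = √(48/5)·(1/24) = +0.129099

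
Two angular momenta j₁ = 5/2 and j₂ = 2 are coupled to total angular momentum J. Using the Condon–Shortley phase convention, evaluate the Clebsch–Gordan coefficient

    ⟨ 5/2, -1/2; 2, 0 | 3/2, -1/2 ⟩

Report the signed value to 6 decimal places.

+0.239046  (= +√(2/35))

triangle: 3!*2!*1!/7! = 12/5040
(j±m)!: 2!*3!*2!*2!*1!*2! = 96
prefactor² = (2J+1)*Δ*N² = 32/35
  k=1: −1/(1!*2!*2!*1!*0!*0!) = -1/4
  k=2: +1/(2!*1!*1!*0!*1!*1!) = 1/2
Σ = 1/4  ⇒  CG² = 32/35*1/4² = 2/35
CG = +√(2/35) = +0.239046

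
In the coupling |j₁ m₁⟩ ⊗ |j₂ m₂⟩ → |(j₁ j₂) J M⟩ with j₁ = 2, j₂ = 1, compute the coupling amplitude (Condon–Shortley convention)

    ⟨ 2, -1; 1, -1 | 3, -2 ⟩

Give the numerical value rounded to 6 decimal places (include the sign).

+√(2/3) ≈ +0.816497

triangle: 0!*4!*2!/7! = 48/5040
(j±m)!: 1!*3!*0!*2!*1!*5! = 1440
prefactor² = (2J+1)*Δ*N² = 96
  k=0: +1/(0!*0!*3!*0!*1!*2!) = 1/12
Σ = 1/12  ⇒  CG² = 96*1/12² = 2/3
CG = +√(2/3) = +0.816497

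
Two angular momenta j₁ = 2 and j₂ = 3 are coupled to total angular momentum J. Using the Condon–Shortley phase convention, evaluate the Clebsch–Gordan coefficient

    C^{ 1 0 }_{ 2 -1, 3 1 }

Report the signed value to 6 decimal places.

√[3·4!0!2!/7! · 1!3!4!2!1!1!] = √(288/35)
  +(−1)^3/∏(3,1,0,1,0,1)! = -1/6  (running -1/6)
⟨..|..⟩ = √(288/35)·(-1/6) = -0.478091

-0.478091  (= −√(8/35))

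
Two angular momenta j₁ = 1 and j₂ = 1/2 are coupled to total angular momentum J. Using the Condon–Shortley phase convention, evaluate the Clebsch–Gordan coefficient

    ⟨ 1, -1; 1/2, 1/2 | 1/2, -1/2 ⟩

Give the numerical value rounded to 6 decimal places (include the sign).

√[2·1!1!0!/3! · 0!2!1!0!0!1!] = √(2/3)
  +(−1)^1/∏(1,0,1,0,0,0)! = -1  (running -1)
⟨..|..⟩ = √(2/3)·(-1) = -0.816497

−√(2/3) ≈ -0.816497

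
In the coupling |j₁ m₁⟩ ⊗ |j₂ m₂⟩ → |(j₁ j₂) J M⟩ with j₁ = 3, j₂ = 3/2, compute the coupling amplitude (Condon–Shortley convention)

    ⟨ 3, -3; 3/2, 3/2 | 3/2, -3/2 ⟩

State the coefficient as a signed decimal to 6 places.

−√(4/7) = -0.755929

j₁+j₂−J=3  J+j₁−j₂=3  J−j₁+j₂=0  j₁+j₂+J+1=7
(j₁±m₁, j₂±m₂, J±M) = (0,6,3,0,0,3)
P² = 5184/7
sum k=3..3:
  [3] −1/36 = -1/36
S = -1/36
C² = P²·S² = 4/7 ; C = -0.755929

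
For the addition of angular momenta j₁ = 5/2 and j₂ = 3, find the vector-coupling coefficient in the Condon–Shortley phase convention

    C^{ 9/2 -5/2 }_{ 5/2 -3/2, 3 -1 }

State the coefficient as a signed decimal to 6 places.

j₁+j₂−J=1  J+j₁−j₂=4  J−j₁+j₂=5  j₁+j₂+J+1=11
(j₁±m₁, j₂±m₂, J±M) = (1,4,2,4,2,7)
P² = 92160/11
sum k=0..1:
  [0] +1/288 = 1/288
  [1] −1/144 = -1/144
S = -1/288
C² = P²·S² = 10/99 ; C = -0.317821

−√(10/99) ≈ -0.317821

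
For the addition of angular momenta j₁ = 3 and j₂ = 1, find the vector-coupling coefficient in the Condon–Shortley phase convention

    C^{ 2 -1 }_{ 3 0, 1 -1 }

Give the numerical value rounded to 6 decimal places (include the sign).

+0.377964  (= +√(1/7))

triangle: 2!×4!×0!/7! = 48/5040
(j±m)!: 3!×3!×0!×2!×1!×3! = 432
prefactor² = (2J+1)×Δ×N² = 144/7
  k=0: +1/(0!×2!×3!×0!×1!×0!) = 1/12
Σ = 1/12  ⇒  CG² = 144/7×1/12² = 1/7
CG = +√(1/7) = +0.377964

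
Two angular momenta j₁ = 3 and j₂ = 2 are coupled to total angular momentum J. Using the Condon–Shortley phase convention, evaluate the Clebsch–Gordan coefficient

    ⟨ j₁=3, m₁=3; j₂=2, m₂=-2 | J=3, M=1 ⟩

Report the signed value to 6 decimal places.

+0.408248  (= +√(1/6))

j₁+j₂−J=2  J+j₁−j₂=4  J−j₁+j₂=2  j₁+j₂+J+1=9
(j₁±m₁, j₂±m₂, J±M) = (6,0,0,4,4,2)
P² = 1536
sum k=0..0:
  [0] +1/96 = 1/96
S = 1/96
C² = P²·S² = 1/6 ; C = +0.408248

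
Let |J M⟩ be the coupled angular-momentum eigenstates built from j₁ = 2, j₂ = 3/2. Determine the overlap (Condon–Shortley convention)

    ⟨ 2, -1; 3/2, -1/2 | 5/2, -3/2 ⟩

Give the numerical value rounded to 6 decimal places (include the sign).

-0.169031  (= −√(1/35))

j₁+j₂−J=1  J+j₁−j₂=3  J−j₁+j₂=2  j₁+j₂+J+1=7
(j₁±m₁, j₂±m₂, J±M) = (1,3,1,2,1,4)
P² = 144/35
sum k=0..1:
  [0] +1/6 = 1/6
  [1] −1/4 = -1/4
S = -1/12
C² = P²·S² = 1/35 ; C = -0.169031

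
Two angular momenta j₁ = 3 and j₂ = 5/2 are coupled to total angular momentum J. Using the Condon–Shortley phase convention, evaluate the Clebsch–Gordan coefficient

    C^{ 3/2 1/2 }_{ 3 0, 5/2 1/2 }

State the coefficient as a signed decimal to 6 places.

+0.338062  (= +√(4/35))

triangle: 4!×2!×1!/8! = 48/40320
(j±m)!: 3!×3!×3!×2!×2!×1! = 864
prefactor² = (2J+1)×Δ×N² = 144/35
  k=2: +1/(2!×2!×1!×1!×1!×0!) = 1/4
  k=3: −1/(3!×1!×0!×0!×2!×1!) = -1/12
Σ = 1/6  ⇒  CG² = 144/35×1/6² = 4/35
CG = +√(4/35) = +0.338062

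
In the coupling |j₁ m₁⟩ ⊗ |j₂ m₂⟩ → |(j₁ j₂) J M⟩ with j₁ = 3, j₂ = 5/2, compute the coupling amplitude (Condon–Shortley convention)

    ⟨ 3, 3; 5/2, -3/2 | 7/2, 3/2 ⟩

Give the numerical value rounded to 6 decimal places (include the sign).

√[8·2!4!3!/10! · 6!0!1!4!5!2!] = √(18432/7)
  +(−1)^0/∏(0,2,0,1,4,2)! = 1/96  (running 1/96)
⟨..|..⟩ = √(18432/7)·(1/96) = +0.534522

+0.534522  (= +√(2/7))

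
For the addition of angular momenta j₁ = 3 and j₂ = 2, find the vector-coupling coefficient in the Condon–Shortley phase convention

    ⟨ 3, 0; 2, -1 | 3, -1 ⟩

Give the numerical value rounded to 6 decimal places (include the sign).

triangle: 2!·4!·2!/9! = 96/362880
(j±m)!: 3!·3!·1!·3!·2!·4! = 10368
prefactor² = (2J+1)·Δ·N² = 96/5
  k=0: +1/(0!·2!·3!·1!·1!·1!) = 1/12
  k=1: −1/(1!·1!·2!·0!·2!·2!) = -1/8
Σ = -1/24  ⇒  CG² = 96/5·(-1/24)² = 1/30
CG = −√(1/30) = -0.182574

-0.182574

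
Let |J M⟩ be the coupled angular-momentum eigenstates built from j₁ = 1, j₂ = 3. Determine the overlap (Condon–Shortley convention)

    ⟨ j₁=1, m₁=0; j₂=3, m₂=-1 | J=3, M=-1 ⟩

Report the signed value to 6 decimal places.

j₁+j₂−J=1  J+j₁−j₂=1  J−j₁+j₂=5  j₁+j₂+J+1=8
(j₁±m₁, j₂±m₂, J±M) = (1,1,2,4,2,4)
P² = 48
sum k=0..1:
  [0] +1/12 = 1/12
  [1] −1/24 = -1/24
S = 1/24
C² = P²·S² = 1/12 ; C = +0.288675

+0.288675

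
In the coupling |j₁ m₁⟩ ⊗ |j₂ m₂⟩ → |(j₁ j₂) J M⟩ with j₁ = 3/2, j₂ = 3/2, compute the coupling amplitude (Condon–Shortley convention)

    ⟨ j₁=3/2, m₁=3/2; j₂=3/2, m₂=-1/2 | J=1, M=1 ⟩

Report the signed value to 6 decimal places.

j₁+j₂−J=2  J+j₁−j₂=1  J−j₁+j₂=1  j₁+j₂+J+1=5
(j₁±m₁, j₂±m₂, J±M) = (3,0,1,2,2,0)
P² = 6/5
sum k=0..0:
  [0] +1/2 = 1/2
S = 1/2
C² = P²·S² = 3/10 ; C = +0.547723

+√(3/10) = +0.547723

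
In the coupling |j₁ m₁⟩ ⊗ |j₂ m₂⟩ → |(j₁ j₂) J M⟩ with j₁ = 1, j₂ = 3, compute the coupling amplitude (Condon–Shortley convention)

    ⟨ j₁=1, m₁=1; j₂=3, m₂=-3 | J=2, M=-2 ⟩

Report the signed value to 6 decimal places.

+√(5/7) ≈ +0.845154

j₁+j₂−J=2  J+j₁−j₂=0  J−j₁+j₂=4  j₁+j₂+J+1=7
(j₁±m₁, j₂±m₂, J±M) = (2,0,0,6,0,4)
P² = 11520/7
sum k=0..0:
  [0] +1/48 = 1/48
S = 1/48
C² = P²·S² = 5/7 ; C = +0.845154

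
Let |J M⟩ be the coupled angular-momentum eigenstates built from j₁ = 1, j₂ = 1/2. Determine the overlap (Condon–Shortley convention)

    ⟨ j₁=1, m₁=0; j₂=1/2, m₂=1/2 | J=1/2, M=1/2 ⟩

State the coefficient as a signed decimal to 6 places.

−√(1/3) = -0.577350

j₁+j₂−J=1  J+j₁−j₂=1  J−j₁+j₂=0  j₁+j₂+J+1=3
(j₁±m₁, j₂±m₂, J±M) = (1,1,1,0,1,0)
P² = 1/3
sum k=1..1:
  [1] −1/1 = -1
S = -1
C² = P²·S² = 1/3 ; C = -0.577350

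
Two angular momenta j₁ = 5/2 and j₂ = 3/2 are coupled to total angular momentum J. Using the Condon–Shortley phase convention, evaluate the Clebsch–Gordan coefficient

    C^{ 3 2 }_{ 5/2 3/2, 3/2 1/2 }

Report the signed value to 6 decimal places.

+0.288675  (= +√(1/12))

j₁+j₂−J=1  J+j₁−j₂=4  J−j₁+j₂=2  j₁+j₂+J+1=8
(j₁±m₁, j₂±m₂, J±M) = (4,1,2,1,5,1)
P² = 48
sum k=0..1:
  [0] +1/12 = 1/12
  [1] −1/24 = -1/24
S = 1/24
C² = P²·S² = 1/12 ; C = +0.288675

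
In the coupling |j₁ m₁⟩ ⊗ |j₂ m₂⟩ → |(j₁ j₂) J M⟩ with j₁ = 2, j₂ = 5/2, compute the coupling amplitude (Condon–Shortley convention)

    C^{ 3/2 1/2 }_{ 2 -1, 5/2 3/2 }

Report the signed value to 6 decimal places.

+0.138013  (= +√(2/105))

√[4·3!1!2!/7! · 1!3!4!1!2!1!] = √(96/35)
  +(−1)^2/∏(2,1,1,2,0,0)! = 1/4  (running 1/4)
  +(−1)^3/∏(3,0,0,1,1,1)! = -1/6  (running 1/12)
⟨..|..⟩ = √(96/35)·(1/12) = +0.138013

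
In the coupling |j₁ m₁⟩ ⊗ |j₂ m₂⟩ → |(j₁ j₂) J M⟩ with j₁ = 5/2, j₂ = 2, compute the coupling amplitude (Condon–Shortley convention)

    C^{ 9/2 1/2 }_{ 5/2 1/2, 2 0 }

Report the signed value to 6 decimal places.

+√(10/21) = +0.690066

triangle: 0!*5!*4!/10! = 2880/3628800
(j±m)!: 3!*2!*2!*2!*5!*4! = 138240
prefactor² = (2J+1)*Δ*N² = 7680/7
  k=0: +1/(0!*0!*2!*2!*3!*2!) = 1/48
Σ = 1/48  ⇒  CG² = 7680/7*1/48² = 10/21
CG = +√(10/21) = +0.690066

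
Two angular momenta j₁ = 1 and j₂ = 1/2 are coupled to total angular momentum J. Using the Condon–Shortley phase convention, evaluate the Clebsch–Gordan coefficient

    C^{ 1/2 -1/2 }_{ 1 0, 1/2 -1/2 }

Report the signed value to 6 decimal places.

triangle: 1!·1!·0!/3! = 1/6
(j±m)!: 1!·1!·0!·1!·0!·1! = 1
prefactor² = (2J+1)·Δ·N² = 1/3
  k=0: +1/(0!·1!·1!·0!·0!·0!) = 1
Σ = 1  ⇒  CG² = 1/3·1² = 1/3
CG = +√(1/3) = +0.577350

+√(1/3) = +0.577350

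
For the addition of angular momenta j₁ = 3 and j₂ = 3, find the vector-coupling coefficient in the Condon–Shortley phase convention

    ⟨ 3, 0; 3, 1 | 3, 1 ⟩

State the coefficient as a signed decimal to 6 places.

j₁+j₂−J=3  J+j₁−j₂=3  J−j₁+j₂=3  j₁+j₂+J+1=10
(j₁±m₁, j₂±m₂, J±M) = (3,3,4,2,4,2)
P² = 864/25
sum k=1..3:
  [1] −1/24 = -1/24
  [2] +1/8 = 1/8
  [3] −1/72 = -1/72
S = 5/72
C² = P²·S² = 1/6 ; C = +0.408248

+0.408248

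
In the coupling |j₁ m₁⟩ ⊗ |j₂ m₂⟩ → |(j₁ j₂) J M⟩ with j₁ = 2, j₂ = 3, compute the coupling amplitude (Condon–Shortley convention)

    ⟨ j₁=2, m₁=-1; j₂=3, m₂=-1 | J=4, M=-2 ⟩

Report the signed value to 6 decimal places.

-0.188982

√[9·1!3!5!/10! · 1!3!2!4!2!6!] = √(5184/7)
  +(−1)^0/∏(0,1,3,2,0,3)! = 1/72  (running 1/72)
  +(−1)^1/∏(1,0,2,1,1,4)! = -1/48  (running -1/144)
⟨..|..⟩ = √(5184/7)·(-1/144) = -0.188982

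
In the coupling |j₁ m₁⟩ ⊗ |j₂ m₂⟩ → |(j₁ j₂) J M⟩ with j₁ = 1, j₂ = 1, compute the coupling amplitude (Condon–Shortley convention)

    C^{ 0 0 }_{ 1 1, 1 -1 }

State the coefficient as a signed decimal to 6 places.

+0.577350  (= +√(1/3))

j₁+j₂−J=2  J+j₁−j₂=0  J−j₁+j₂=0  j₁+j₂+J+1=3
(j₁±m₁, j₂±m₂, J±M) = (2,0,0,2,0,0)
P² = 4/3
sum k=0..0:
  [0] +1/2 = 1/2
S = 1/2
C² = P²·S² = 1/3 ; C = +0.577350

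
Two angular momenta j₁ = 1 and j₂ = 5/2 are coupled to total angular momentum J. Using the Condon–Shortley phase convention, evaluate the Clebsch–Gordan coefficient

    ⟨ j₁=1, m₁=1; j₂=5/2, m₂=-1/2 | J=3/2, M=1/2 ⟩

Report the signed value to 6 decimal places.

j₁+j₂−J=2  J+j₁−j₂=0  J−j₁+j₂=3  j₁+j₂+J+1=6
(j₁±m₁, j₂±m₂, J±M) = (2,0,2,3,2,1)
P² = 16/5
sum k=0..0:
  [0] +1/4 = 1/4
S = 1/4
C² = P²·S² = 1/5 ; C = +0.447214

+√(1/5) ≈ +0.447214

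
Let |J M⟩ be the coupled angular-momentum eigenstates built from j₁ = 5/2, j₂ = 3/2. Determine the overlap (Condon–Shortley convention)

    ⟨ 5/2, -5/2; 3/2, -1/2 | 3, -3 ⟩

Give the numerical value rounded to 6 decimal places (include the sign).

√[7·1!4!2!/8! · 0!5!1!2!0!6!] = √(1440)
  +(−1)^1/∏(1,0,4,0,0,2)! = -1/48  (running -1/48)
⟨..|..⟩ = √(1440)·(-1/48) = -0.790569

−√(5/8) = -0.790569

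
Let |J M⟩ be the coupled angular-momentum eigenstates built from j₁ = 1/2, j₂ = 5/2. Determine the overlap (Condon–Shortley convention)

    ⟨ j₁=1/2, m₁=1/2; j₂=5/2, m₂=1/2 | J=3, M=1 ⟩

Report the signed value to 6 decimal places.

+√(2/3) = +0.816497

triangle: 0!·1!·5!/7! = 120/5040
(j±m)!: 1!·0!·3!·2!·4!·2! = 576
prefactor² = (2J+1)·Δ·N² = 96
  k=0: +1/(0!·0!·0!·3!·1!·2!) = 1/12
Σ = 1/12  ⇒  CG² = 96·1/12² = 2/3
CG = +√(2/3) = +0.816497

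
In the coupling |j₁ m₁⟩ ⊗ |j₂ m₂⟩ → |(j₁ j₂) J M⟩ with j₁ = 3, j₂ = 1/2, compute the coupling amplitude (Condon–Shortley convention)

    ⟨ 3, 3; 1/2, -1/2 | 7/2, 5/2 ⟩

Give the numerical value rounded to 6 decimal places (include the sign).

triangle: 0!×6!×1!/8! = 720/40320
(j±m)!: 6!×0!×0!×1!×6!×1! = 518400
prefactor² = (2J+1)×Δ×N² = 518400/7
  k=0: +1/(0!×0!×0!×0!×6!×1!) = 1/720
Σ = 1/720  ⇒  CG² = 518400/7×1/720² = 1/7
CG = +√(1/7) = +0.377964

+0.377964  (= +√(1/7))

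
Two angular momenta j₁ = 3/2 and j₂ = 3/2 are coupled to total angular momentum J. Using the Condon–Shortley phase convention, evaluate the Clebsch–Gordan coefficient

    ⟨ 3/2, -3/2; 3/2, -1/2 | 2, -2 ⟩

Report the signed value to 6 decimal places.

-0.707107

√[5·1!2!2!/6! · 0!3!1!2!0!4!] = √(8)
  +(−1)^1/∏(1,0,2,0,0,2)! = -1/4  (running -1/4)
⟨..|..⟩ = √(8)·(-1/4) = -0.707107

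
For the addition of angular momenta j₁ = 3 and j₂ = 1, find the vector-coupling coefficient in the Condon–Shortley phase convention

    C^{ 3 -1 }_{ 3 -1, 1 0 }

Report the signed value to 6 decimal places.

triangle: 1!×5!×1!/8! = 120/40320
(j±m)!: 2!×4!×1!×1!×2!×4! = 2304
prefactor² = (2J+1)×Δ×N² = 48
  k=0: +1/(0!×1!×4!×1!×1!×0!) = 1/24
  k=1: −1/(1!×0!×3!×0!×2!×1!) = -1/12
Σ = -1/24  ⇒  CG² = 48×(-1/24)² = 1/12
CG = −√(1/12) = -0.288675

−√(1/12) ≈ -0.288675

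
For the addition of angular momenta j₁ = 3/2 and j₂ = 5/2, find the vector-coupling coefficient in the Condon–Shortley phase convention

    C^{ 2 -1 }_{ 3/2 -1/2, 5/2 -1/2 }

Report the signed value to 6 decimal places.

j₁+j₂−J=2  J+j₁−j₂=1  J−j₁+j₂=3  j₁+j₂+J+1=7
(j₁±m₁, j₂±m₂, J±M) = (1,2,2,3,1,3)
P² = 12/7
sum k=1..2:
  [1] −1/2 = -1/2
  [2] +1/12 = 1/12
S = -5/12
C² = P²·S² = 25/84 ; C = -0.545545

−√(25/84) ≈ -0.545545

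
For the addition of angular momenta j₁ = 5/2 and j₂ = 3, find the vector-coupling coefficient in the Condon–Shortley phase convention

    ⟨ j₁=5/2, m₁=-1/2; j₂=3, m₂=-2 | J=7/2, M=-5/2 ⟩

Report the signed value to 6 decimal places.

-0.178174

triangle: 2!×3!×4!/10! = 288/3628800
(j±m)!: 2!×3!×1!×5!×1!×6! = 1036800
prefactor² = (2J+1)×Δ×N² = 4608/7
  k=0: +1/(0!×2!×3!×1!×0!×3!) = 1/72
  k=1: −1/(1!×1!×2!×0!×1!×4!) = -1/48
Σ = -1/144  ⇒  CG² = 4608/7×(-1/144)² = 2/63
CG = −√(2/63) = -0.178174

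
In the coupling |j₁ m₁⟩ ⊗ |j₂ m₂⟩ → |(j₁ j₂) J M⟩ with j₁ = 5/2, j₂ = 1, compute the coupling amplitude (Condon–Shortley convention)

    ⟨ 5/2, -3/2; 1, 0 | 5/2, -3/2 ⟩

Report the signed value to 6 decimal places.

j₁+j₂−J=1  J+j₁−j₂=4  J−j₁+j₂=1  j₁+j₂+J+1=7
(j₁±m₁, j₂±m₂, J±M) = (1,4,1,1,1,4)
P² = 576/35
sum k=0..1:
  [0] +1/24 = 1/24
  [1] −1/6 = -1/6
S = -1/8
C² = P²·S² = 9/35 ; C = -0.507093

−√(9/35) ≈ -0.507093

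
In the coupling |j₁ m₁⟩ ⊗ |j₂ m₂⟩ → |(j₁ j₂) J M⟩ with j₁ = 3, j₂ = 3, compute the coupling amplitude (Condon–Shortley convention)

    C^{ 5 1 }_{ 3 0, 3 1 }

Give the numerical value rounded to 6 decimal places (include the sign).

-0.345033  (= −√(5/42))

√[11·1!5!5!/12! · 3!3!4!2!6!4!] = √(69120/7)
  +(−1)^0/∏(0,1,3,4,2,1)! = 1/288  (running 1/288)
  +(−1)^1/∏(1,0,2,3,3,2)! = -1/144  (running -1/288)
⟨..|..⟩ = √(69120/7)·(-1/288) = -0.345033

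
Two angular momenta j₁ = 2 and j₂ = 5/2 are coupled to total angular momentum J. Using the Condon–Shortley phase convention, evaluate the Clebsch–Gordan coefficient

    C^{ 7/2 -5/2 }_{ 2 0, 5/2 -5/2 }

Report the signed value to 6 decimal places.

√[8·1!3!4!/9! · 2!2!0!5!1!6!] = √(7680/7)
  +(−1)^0/∏(0,1,2,0,1,4)! = 1/48  (running 1/48)
⟨..|..⟩ = √(7680/7)·(1/48) = +0.690066

+√(10/21) = +0.690066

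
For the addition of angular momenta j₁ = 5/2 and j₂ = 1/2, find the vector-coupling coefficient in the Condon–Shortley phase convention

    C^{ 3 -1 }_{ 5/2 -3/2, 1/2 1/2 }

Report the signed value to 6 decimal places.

+0.577350

√[7·0!5!1!/7! · 1!4!1!0!2!4!] = √(192)
  +(−1)^0/∏(0,0,4,1,1,0)! = 1/24  (running 1/24)
⟨..|..⟩ = √(192)·(1/24) = +0.577350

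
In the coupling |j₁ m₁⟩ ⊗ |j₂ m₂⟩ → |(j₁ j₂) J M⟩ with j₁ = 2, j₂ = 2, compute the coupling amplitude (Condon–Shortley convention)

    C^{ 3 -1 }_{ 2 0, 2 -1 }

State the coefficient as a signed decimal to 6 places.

+√(1/5) = +0.447214

√[7·1!3!3!/8! · 2!2!1!3!2!4!] = √(36/5)
  +(−1)^0/∏(0,1,2,1,1,2)! = 1/4  (running 1/4)
  +(−1)^1/∏(1,0,1,0,2,3)! = -1/12  (running 1/6)
⟨..|..⟩ = √(36/5)·(1/6) = +0.447214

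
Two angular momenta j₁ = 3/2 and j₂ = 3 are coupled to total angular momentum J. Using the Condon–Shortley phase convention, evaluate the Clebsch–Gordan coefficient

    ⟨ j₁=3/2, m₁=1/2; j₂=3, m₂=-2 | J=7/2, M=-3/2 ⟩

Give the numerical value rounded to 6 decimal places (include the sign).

triangle: 1!×2!×5!/9! = 240/362880
(j±m)!: 2!×1!×1!×5!×2!×5! = 57600
prefactor² = (2J+1)×Δ×N² = 6400/21
  k=0: +1/(0!×1!×1!×1!×1!×4!) = 1/24
  k=1: −1/(1!×0!×0!×0!×2!×5!) = -1/240
Σ = 3/80  ⇒  CG² = 6400/21×3/80² = 3/7
CG = +√(3/7) = +0.654654

+√(3/7) = +0.654654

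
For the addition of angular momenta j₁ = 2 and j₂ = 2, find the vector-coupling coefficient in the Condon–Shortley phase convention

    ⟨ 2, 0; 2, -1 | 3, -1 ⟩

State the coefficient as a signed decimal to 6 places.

j₁+j₂−J=1  J+j₁−j₂=3  J−j₁+j₂=3  j₁+j₂+J+1=8
(j₁±m₁, j₂±m₂, J±M) = (2,2,1,3,2,4)
P² = 36/5
sum k=0..1:
  [0] +1/4 = 1/4
  [1] −1/12 = -1/12
S = 1/6
C² = P²·S² = 1/5 ; C = +0.447214

+√(1/5) ≈ +0.447214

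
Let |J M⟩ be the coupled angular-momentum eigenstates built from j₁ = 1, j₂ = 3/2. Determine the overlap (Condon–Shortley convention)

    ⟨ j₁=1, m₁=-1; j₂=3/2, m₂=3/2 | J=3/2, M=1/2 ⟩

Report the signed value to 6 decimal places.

−√(2/5) = -0.632456

√[4·1!1!2!/5! · 0!2!3!0!2!1!] = √(8/5)
  +(−1)^1/∏(1,0,1,2,0,0)! = -1/2  (running -1/2)
⟨..|..⟩ = √(8/5)·(-1/2) = -0.632456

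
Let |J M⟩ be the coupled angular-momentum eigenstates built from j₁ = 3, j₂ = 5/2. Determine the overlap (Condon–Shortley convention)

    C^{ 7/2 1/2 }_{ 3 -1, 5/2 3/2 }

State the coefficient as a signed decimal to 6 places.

+√(8/63) = +0.356348

triangle: 2!·4!·3!/10! = 288/3628800
(j±m)!: 2!·4!·4!·1!·4!·3! = 165888
prefactor² = (2J+1)·Δ·N² = 18432/175
  k=1: −1/(1!·1!·3!·3!·1!·0!) = -1/36
  k=2: +1/(2!·0!·2!·2!·2!·1!) = 1/16
Σ = 5/144  ⇒  CG² = 18432/175·5/144² = 8/63
CG = +√(8/63) = +0.356348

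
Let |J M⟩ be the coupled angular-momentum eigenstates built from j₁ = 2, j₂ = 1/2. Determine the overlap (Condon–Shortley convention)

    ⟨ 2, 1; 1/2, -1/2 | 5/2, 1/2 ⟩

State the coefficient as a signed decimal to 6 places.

j₁+j₂−J=0  J+j₁−j₂=4  J−j₁+j₂=1  j₁+j₂+J+1=6
(j₁±m₁, j₂±m₂, J±M) = (3,1,0,1,3,2)
P² = 72/5
sum k=0..0:
  [0] +1/6 = 1/6
S = 1/6
C² = P²·S² = 2/5 ; C = +0.632456

+0.632456  (= +√(2/5))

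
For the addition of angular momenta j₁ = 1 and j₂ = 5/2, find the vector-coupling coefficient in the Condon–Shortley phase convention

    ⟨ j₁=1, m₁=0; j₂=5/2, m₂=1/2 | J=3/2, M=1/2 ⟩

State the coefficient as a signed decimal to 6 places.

j₁+j₂−J=2  J+j₁−j₂=0  J−j₁+j₂=3  j₁+j₂+J+1=6
(j₁±m₁, j₂±m₂, J±M) = (1,1,3,2,2,1)
P² = 8/5
sum k=1..1:
  [1] −1/2 = -1/2
S = -1/2
C² = P²·S² = 2/5 ; C = -0.632456

−√(2/5) ≈ -0.632456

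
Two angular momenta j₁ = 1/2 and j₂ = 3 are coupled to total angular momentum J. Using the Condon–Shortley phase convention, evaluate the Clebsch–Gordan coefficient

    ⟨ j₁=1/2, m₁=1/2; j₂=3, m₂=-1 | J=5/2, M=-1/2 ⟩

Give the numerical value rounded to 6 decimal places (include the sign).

+√(4/7) = +0.755929

j₁+j₂−J=1  J+j₁−j₂=0  J−j₁+j₂=5  j₁+j₂+J+1=7
(j₁±m₁, j₂±m₂, J±M) = (1,0,2,4,2,3)
P² = 576/7
sum k=0..0:
  [0] +1/12 = 1/12
S = 1/12
C² = P²·S² = 4/7 ; C = +0.755929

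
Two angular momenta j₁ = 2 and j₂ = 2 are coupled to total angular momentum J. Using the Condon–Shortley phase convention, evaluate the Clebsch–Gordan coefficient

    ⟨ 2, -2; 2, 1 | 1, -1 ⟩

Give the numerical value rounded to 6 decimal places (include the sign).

−√(1/5) = -0.447214

j₁+j₂−J=3  J+j₁−j₂=1  J−j₁+j₂=1  j₁+j₂+J+1=6
(j₁±m₁, j₂±m₂, J±M) = (0,4,3,1,0,2)
P² = 36/5
sum k=3..3:
  [3] −1/6 = -1/6
S = -1/6
C² = P²·S² = 1/5 ; C = -0.447214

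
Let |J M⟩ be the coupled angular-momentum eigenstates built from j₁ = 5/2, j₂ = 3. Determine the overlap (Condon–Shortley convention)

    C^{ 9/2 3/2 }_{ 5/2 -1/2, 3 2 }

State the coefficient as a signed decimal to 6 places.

triangle: 1!×4!×5!/11! = 2880/39916800
(j±m)!: 2!×3!×5!×1!×6!×3! = 6220800
prefactor² = (2J+1)×Δ×N² = 345600/77
  k=0: +1/(0!×1!×3!×5!×1!×0!) = 1/720
  k=1: −1/(1!×0!×2!×4!×2!×1!) = -1/96
Σ = -13/1440  ⇒  CG² = 345600/77×(-13/1440)² = 169/462
CG = −√(169/462) = -0.604815

-0.604815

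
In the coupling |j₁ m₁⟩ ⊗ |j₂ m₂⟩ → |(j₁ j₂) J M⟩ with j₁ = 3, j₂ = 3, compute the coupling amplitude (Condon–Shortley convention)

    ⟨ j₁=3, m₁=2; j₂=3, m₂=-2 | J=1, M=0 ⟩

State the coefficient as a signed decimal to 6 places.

triangle: 5!*1!*1!/8! = 120/40320
(j±m)!: 5!*1!*1!*5!*1!*1! = 14400
prefactor² = (2J+1)*Δ*N² = 900/7
  k=0: +1/(0!*5!*1!*1!*0!*0!) = 1/120
  k=1: −1/(1!*4!*0!*0!*1!*1!) = -1/24
Σ = -1/30  ⇒  CG² = 900/7*(-1/30)² = 1/7
CG = −√(1/7) = -0.377964

-0.377964  (= −√(1/7))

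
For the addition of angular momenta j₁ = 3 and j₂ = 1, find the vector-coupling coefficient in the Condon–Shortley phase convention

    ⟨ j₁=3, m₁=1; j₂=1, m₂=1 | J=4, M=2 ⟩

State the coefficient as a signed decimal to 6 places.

√[9·0!6!2!/9! · 4!2!2!0!6!2!] = √(34560/7)
  +(−1)^0/∏(0,0,2,2,4,0)! = 1/96  (running 1/96)
⟨..|..⟩ = √(34560/7)·(1/96) = +0.731925

+0.731925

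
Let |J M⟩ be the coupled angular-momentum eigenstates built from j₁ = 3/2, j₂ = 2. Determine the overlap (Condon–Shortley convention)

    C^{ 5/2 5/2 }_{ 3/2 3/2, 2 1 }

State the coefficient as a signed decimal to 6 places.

+0.654654  (= +√(3/7))

j₁+j₂−J=1  J+j₁−j₂=2  J−j₁+j₂=3  j₁+j₂+J+1=7
(j₁±m₁, j₂±m₂, J±M) = (3,0,3,1,5,0)
P² = 432/7
sum k=0..0:
  [0] +1/12 = 1/12
S = 1/12
C² = P²·S² = 3/7 ; C = +0.654654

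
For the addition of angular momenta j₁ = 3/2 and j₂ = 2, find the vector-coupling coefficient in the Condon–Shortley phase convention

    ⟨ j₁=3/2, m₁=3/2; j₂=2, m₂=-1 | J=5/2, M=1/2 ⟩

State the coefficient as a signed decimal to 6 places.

j₁+j₂−J=1  J+j₁−j₂=2  J−j₁+j₂=3  j₁+j₂+J+1=7
(j₁±m₁, j₂±m₂, J±M) = (3,0,1,3,3,2)
P² = 216/35
sum k=0..0:
  [0] +1/4 = 1/4
S = 1/4
C² = P²·S² = 27/70 ; C = +0.621059

+√(27/70) ≈ +0.621059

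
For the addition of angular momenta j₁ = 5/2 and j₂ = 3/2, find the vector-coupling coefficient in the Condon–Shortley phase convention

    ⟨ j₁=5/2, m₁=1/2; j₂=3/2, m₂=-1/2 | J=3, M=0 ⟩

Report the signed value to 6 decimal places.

triangle: 1!×4!×2!/8! = 48/40320
(j±m)!: 3!×2!×1!×2!×3!×3! = 864
prefactor² = (2J+1)×Δ×N² = 36/5
  k=0: +1/(0!×1!×2!×1!×2!×1!) = 1/4
  k=1: −1/(1!×0!×1!×0!×3!×2!) = -1/12
Σ = 1/6  ⇒  CG² = 36/5×1/6² = 1/5
CG = +√(1/5) = +0.447214

+√(1/5) = +0.447214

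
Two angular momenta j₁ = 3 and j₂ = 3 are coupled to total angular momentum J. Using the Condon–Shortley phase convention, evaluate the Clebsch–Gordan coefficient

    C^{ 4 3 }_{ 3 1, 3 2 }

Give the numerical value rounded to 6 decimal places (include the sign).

−√(1/11) ≈ -0.301511

√[9·2!4!4!/11! · 4!2!5!1!7!1!] = √(82944/11)
  +(−1)^1/∏(1,1,1,4,3,0)! = -1/144  (running -1/144)
  +(−1)^2/∏(2,0,0,3,4,1)! = 1/288  (running -1/288)
⟨..|..⟩ = √(82944/11)·(-1/288) = -0.301511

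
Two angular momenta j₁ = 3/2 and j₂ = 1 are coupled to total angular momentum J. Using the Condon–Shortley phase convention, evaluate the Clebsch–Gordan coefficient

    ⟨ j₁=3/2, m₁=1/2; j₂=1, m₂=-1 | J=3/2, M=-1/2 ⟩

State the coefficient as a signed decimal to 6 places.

√[4·1!2!1!/5! · 2!1!0!2!1!2!] = √(8/15)
  +(−1)^0/∏(0,1,1,0,1,1)! = 1  (running 1)
⟨..|..⟩ = √(8/15)·(1) = +0.730297

+0.730297  (= +√(8/15))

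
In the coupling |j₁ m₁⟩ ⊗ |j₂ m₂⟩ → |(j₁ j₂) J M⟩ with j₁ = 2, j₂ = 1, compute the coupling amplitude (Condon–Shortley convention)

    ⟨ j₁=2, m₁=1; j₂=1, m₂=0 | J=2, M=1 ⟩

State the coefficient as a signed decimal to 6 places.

+0.408248

j₁+j₂−J=1  J+j₁−j₂=3  J−j₁+j₂=1  j₁+j₂+J+1=6
(j₁±m₁, j₂±m₂, J±M) = (3,1,1,1,3,1)
P² = 3/2
sum k=0..1:
  [0] +1/2 = 1/2
  [1] −1/6 = -1/6
S = 1/3
C² = P²·S² = 1/6 ; C = +0.408248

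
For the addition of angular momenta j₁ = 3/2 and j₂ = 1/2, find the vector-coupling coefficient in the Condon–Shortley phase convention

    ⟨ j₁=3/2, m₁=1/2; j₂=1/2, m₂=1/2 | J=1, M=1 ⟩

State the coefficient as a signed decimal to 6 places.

−√(1/4) = -0.500000

j₁+j₂−J=1  J+j₁−j₂=2  J−j₁+j₂=0  j₁+j₂+J+1=4
(j₁±m₁, j₂±m₂, J±M) = (2,1,1,0,2,0)
P² = 1
sum k=1..1:
  [1] −1/2 = -1/2
S = -1/2
C² = P²·S² = 1/4 ; C = -0.500000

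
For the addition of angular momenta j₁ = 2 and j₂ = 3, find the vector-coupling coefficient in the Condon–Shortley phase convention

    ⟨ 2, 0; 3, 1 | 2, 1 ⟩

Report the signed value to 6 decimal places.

+√(1/7) ≈ +0.377964

√[5·3!1!3!/8! · 2!2!4!2!3!1!] = √(36/7)
  +(−1)^1/∏(1,2,1,3,0,0)! = -1/12  (running -1/12)
  +(−1)^2/∏(2,1,0,2,1,1)! = 1/4  (running 1/6)
⟨..|..⟩ = √(36/7)·(1/6) = +0.377964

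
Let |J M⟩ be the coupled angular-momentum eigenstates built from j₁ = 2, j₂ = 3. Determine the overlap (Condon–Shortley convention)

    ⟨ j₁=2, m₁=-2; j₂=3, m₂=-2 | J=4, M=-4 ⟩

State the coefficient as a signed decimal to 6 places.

√[9·1!3!5!/10! · 0!4!1!5!0!8!] = √(207360)
  +(−1)^1/∏(1,0,3,0,0,5)! = -1/720  (running -1/720)
⟨..|..⟩ = √(207360)·(-1/720) = -0.632456

−√(2/5) = -0.632456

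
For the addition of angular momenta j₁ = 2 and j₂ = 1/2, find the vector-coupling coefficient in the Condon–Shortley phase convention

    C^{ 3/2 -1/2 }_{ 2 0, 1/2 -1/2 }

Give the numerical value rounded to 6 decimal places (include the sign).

+√(2/5) = +0.632456

j₁+j₂−J=1  J+j₁−j₂=3  J−j₁+j₂=0  j₁+j₂+J+1=5
(j₁±m₁, j₂±m₂, J±M) = (2,2,0,1,1,2)
P² = 8/5
sum k=0..0:
  [0] +1/2 = 1/2
S = 1/2
C² = P²·S² = 2/5 ; C = +0.632456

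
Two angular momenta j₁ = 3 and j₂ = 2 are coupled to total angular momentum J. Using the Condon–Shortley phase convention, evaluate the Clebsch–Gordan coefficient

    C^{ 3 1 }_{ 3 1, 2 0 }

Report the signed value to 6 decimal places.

triangle: 2!×4!×2!/9! = 96/362880
(j±m)!: 4!×2!×2!×2!×4!×2! = 9216
prefactor² = (2J+1)×Δ×N² = 256/15
  k=0: +1/(0!×2!×2!×2!×2!×0!) = 1/16
  k=1: −1/(1!×1!×1!×1!×3!×1!) = -1/6
  k=2: +1/(2!×0!×0!×0!×4!×2!) = 1/96
Σ = -3/32  ⇒  CG² = 256/15×(-3/32)² = 3/20
CG = −√(3/20) = -0.387298

−√(3/20) ≈ -0.387298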